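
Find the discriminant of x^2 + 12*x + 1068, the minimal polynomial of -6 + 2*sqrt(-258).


The element -6 + 2*sqrt(-258) has minimal polynomial:
x^2 + 12*x + 1068
Discriminant = (12)^2 - 4*(1068)
= 144 - 4272
= -4128

-4128


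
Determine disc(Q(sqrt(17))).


For K = Q(sqrt(d)) with d squarefree: disc(K) = d if d = 1 mod 4, and disc(K) = 4d if d = 2 or 3 mod 4.
Here d = 17, and d mod 4 = 1.
d = 1 mod 4 (O_K = Z[(1+sqrt(d))/2]), so disc(K) = d = 17

17


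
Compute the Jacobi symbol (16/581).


Compute (16/581) via quadratic reciprocity:
  pull out 2: (2/581) = -1  (since 581 mod 8 = 5)
  pull out 2: (2/581) = -1  (since 581 mod 8 = 5)
  pull out 2: (2/581) = -1  (since 581 mod 8 = 5)
  pull out 2: (2/581) = -1  (since 581 mod 8 = 5)
  (1/581) = 1
Product of signs = 1

1


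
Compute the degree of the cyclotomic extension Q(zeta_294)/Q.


The degree equals Euler's totient phi(294).
294 = 2 * 3 * 7^2
phi(294) = 84

84


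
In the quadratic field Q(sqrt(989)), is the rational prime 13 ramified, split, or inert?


K = Q(sqrt(989)). Since d mod 4 = 1, disc(K) = 989.
Check p | disc: 989 mod 13 = 1.
p does not divide disc. Compute Legendre symbol (d/p):
1^((13-1)/2) mod 13 = 1
(d/p) = 1, so p splits: (p) = P*P' with e=1, f=1, g=2.
Therefore p is split.

split


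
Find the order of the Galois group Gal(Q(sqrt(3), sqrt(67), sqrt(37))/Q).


The 3 square roots of distinct primes are multiplicatively independent over Q,
so [K:Q] = 2^3 and Gal(K/Q) is isomorphic to (Z/2Z)^3.
|Gal| = 2^3 = 8

8


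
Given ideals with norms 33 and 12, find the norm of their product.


N(IJ) = N(I) * N(J)
= 33 * 12
= 396

396


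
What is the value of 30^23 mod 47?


p = 47 is prime and the exponent is (p-1)/2 = 23, so by Euler's criterion 30^23 = (30/47) = +1 or -1 mod 47.
Compute by square-and-multiply:
  23 = 16 + 4 + 2 + 1 (binary 10111)
  Repeated squaring mod 47: 30^1 = 30, 30^2 = 7, 30^4 = 2, 30^8 = 4, 30^16 = 16
  30^23 = 30^16 * 30^4 * 30^2 * 30^1 = 16 * 2 * 7 * 30 mod 47
    16 * 2 = 32 = 32 mod 47
    32 * 7 = 224 = 36 mod 47
    36 * 30 = 1080 = 46 mod 47
  30^23 = 46 mod 47
Result 46 = p - 1 = -1 mod 47: 30 is a quadratic non-residue mod 47. As a residue in [0, p-1] the value is 46.
30^23 mod 47 = 46

46


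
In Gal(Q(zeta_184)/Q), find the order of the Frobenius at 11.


The Frobenius at p in Gal(Q(zeta_n)/Q) = (Z/nZ)* is the class of p, so its order is ord_184(11), the smallest k >= 1 with 11^k = 1 mod 184.
n = 184 = 2^3 * 23, phi(184) = 88; the order divides phi(n).
Divisors of 88: 1, 2, 4, 8, 11, 22, 44, 88
Repeated squaring mod 184: 11^1 = 11, 11^2 = 121, 11^4 = 105, 11^8 = 169, 11^16 = 41, 11^32 = 25, 11^64 = 73
Test divisors in increasing order:
  k=1: 11^1 = 11 mod 184
  k=2: 11^2 = 121 mod 184
  k=4: 11^4 = 105 mod 184
  k=8: 11^8 = 169 mod 184
  k=11: 11^11 = 169 * 121 * 11 = 91 mod 184
  k=22: 11^22 = 41 * 105 * 121 = 1 mod 184  <- first divisor giving 1
Order = 22

22


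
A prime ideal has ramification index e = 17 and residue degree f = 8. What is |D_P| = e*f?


|D_P| = e * f
= 17 * 8
= 136

136


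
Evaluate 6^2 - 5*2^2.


x^2 - d*y^2
= 6^2 - 5*2^2
= 36 - 20
= 16

16


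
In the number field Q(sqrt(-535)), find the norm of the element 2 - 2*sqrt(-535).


N(a + b*sqrt(d)) = a^2 - d*b^2
= (2)^2 - (-535)*(-2)^2
= 4 + 2140
= 2144

2144


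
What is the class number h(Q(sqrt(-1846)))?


K = Q(sqrt(-1846)). d mod 4 = 2, so D = disc(K) = 4d = -7384
h(K) equals the number of primitive reduced positive-definite forms (a, b, c) = a*x^2 + b*x*y + c*y^2 with b^2 - 4ac = D,
where reduced means |b| <= a <= c, with b >= 0 whenever |b| = a or a = c, and primitive means gcd(a, b, c) = 1.
Reduced forces 3a^2 <= |D| = 7384, so 1 <= a <= 49; b must have the parity of D, and c = (b^2 - D)/(4a) must be an integer >= a.
Enumerate a = 1..49, b in [-a, a]:
  a=1: (1, 0, 1846)  [1]
  a=2: (2, 0, 923)  [1]
  a=3..4: none
  a=5: (5, -4, 370), (5, 4, 370)  [2]
  a=6: none
  a=7: (7, -6, 265), (7, 6, 265)  [2]
  a=8..9: none
  a=10: (10, -4, 185), (10, 4, 185)  [2]
  a=11..12: none
  a=13: (13, 0, 142)  [1]
  a=14: (14, -8, 133), (14, 8, 133)  [2]
  a=15..18: none
  a=19: (19, -8, 98), (19, 8, 98)  [2]
  a=20..24: none
  a=25: (25, -4, 74), (25, 4, 74)  [2]
  a=26: (26, 0, 71)  [1]
  a=27..30: none
  a=31: (31, -26, 65), (31, 26, 65)  [2]
  a=32..34: none
  a=35: (35, -34, 61), (35, -6, 53), (35, 6, 53), (35, 34, 61)  [4]
  a=36: none
  a=37: (37, -4, 50), (37, 4, 50)  [2]
  a=38: (38, -8, 49), (38, 8, 49)  [2]
  a=39..40: none
  a=41: (41, -18, 47), (41, 18, 47)  [2]
  a=42..49: none
Total reduced forms: 1 + 1 + 2 + 2 + 2 + 1 + 2 + 2 + 2 + 1 + 2 + 4 + 2 + 2 + 2 = 28
h = 28

28


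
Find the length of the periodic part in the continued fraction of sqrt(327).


Run the CF algorithm for sqrt(327).
a_0 = floor(sqrt(327)) = 18; set m_0=0, q_0=1.
Recurrence: m' = q*a - m,  q' = (d - m'^2)/q,  a' = floor((a_0 + m')/q').
  step 1: m=18, q=3, a=12
  step 2: m=18, q=1, a=36
a_2 = 2*a_0 = 36, so the period closes here.
sqrt(327) = [18; 12, 36]
Period length = 2

2


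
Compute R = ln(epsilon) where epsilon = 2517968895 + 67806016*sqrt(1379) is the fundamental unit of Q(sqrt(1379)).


epsilon = 2517968895 + 67806016*sqrt(1379)
= 5.0359e+09
R = ln(5.0359e+09)
= 22.3399

22.3399


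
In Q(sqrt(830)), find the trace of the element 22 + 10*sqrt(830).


Tr(a + b*sqrt(d)) = (a + b*sqrt(d)) + (a - b*sqrt(d)) = 2a
= 2 * (22)
= 44

44


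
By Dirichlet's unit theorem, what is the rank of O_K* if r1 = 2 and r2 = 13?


By Dirichlet's unit theorem:
rank = r1 + r2 - 1
= 2 + 13 - 1
= 14

14


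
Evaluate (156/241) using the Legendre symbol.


p = 241 is prime, so compute (156/241) with the reciprocity algorithm (Jacobi-symbol steps: pull out 2s via (2/n), flip via reciprocity, reduce):
  pull out 2: (2/241) = +1  (since 241 mod 8 = 1)
  pull out 2: (2/241) = +1  (since 241 mod 8 = 1)
  reciprocity: (39/241) -> +(241/39)
  reduce: (7/39)
  reciprocity: (7/39) -> -(39/7)
  reduce: (4/7)
  pull out 2: (2/7) = +1  (since 7 mod 8 = 7)
  pull out 2: (2/7) = +1  (since 7 mod 8 = 7)
  (1/7) = 1
Product of signs = -1
(156/241) = -1

-1


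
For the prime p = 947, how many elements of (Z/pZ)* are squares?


For prime p, the number of non-zero quadratic residues is (p-1)/2.
= (947-1)/2
= 473

473


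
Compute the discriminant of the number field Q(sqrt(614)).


For K = Q(sqrt(d)) with d squarefree: disc(K) = d if d = 1 mod 4, and disc(K) = 4d if d = 2 or 3 mod 4.
Here d = 614, and d mod 4 = 2.
d = 2 mod 4, not 1 (O_K = Z[sqrt(d)]), so disc(K) = 4d = 4 * (614) = 2456

2456


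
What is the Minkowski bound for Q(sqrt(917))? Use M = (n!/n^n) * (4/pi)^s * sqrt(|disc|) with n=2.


d = 917, d mod 4 = 1, so disc(K) = d = 917; |disc(K)| = 917
Real quadratic field, so n = 2, s = r2 = 0, r1 = 2
M = (n!/n^n) * (4/pi)^s * sqrt(|disc(K)|) = (2!/2^2) * (4/pi)^0 * sqrt(917)
= 0.5 * 1.000000 * 30.282008
= 15.1410

15.1410


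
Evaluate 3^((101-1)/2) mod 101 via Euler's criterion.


p = 101 is prime and the exponent is (p-1)/2 = 50, so by Euler's criterion 3^50 = (3/101) = +1 or -1 mod 101.
Compute by square-and-multiply:
  50 = 32 + 16 + 2 (binary 110010)
  Repeated squaring mod 101: 3^1 = 3, 3^2 = 9, 3^4 = 81, 3^8 = 97, 3^16 = 16, 3^32 = 54
  3^50 = 3^32 * 3^16 * 3^2 = 54 * 16 * 9 mod 101
    54 * 16 = 864 = 56 mod 101
    56 * 9 = 504 = 100 mod 101
  3^50 = 100 mod 101
Result 100 = p - 1 = -1 mod 101: 3 is a quadratic non-residue mod 101. As a residue in [0, p-1] the value is 100.
3^50 mod 101 = 100

100


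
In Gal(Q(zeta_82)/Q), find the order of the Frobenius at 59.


The Frobenius at p in Gal(Q(zeta_n)/Q) = (Z/nZ)* is the class of p, so its order is ord_82(59), the smallest k >= 1 with 59^k = 1 mod 82.
n = 82 = 2 * 41, phi(82) = 40; the order divides phi(n).
Divisors of 40: 1, 2, 4, 5, 8, 10, 20, 40
Repeated squaring mod 82: 59^1 = 59, 59^2 = 37, 59^4 = 57, 59^8 = 51, 59^16 = 59, 59^32 = 37
Test divisors in increasing order:
  k=1: 59^1 = 59 mod 82
  k=2: 59^2 = 37 mod 82
  k=4: 59^4 = 57 mod 82
  k=5: 59^5 = 57 * 59 = 1 mod 82  <- first divisor giving 1
Order = 5

5


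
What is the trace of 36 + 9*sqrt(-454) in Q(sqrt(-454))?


Tr(a + b*sqrt(d)) = (a + b*sqrt(d)) + (a - b*sqrt(d)) = 2a
= 2 * (36)
= 72

72


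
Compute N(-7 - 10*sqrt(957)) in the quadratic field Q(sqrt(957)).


N(a + b*sqrt(d)) = a^2 - d*b^2
= (-7)^2 - (957)*(-10)^2
= 49 - 95700
= -95651

-95651


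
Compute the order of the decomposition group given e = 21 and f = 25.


|D_P| = e * f
= 21 * 25
= 525

525


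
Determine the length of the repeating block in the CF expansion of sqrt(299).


Run the CF algorithm for sqrt(299).
a_0 = floor(sqrt(299)) = 17; set m_0=0, q_0=1.
Recurrence: m' = q*a - m,  q' = (d - m'^2)/q,  a' = floor((a_0 + m')/q').
  step 1: m=17, q=10, a=3
  step 2: m=13, q=13, a=2
  step 3: m=13, q=10, a=3
  step 4: m=17, q=1, a=34
a_4 = 2*a_0 = 34, so the period closes here.
sqrt(299) = [17; 3, 2, 3, 34]
Period length = 4

4


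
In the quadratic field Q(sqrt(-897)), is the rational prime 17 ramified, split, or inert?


K = Q(sqrt(-897)). Since d mod 4 = 3, disc(K) = -3588.
Check p | disc: -3588 mod 17 = 16.
p does not divide disc. Compute Legendre symbol (d/p):
4^((17-1)/2) mod 17 = 1
(d/p) = 1, so p splits: (p) = P*P' with e=1, f=1, g=2.
Therefore p is split.

split


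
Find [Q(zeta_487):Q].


The degree equals Euler's totient phi(487).
487 = 487
phi(487) = 486

486


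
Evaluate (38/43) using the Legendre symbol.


p = 43 is prime, so compute (38/43) with the reciprocity algorithm (Jacobi-symbol steps: pull out 2s via (2/n), flip via reciprocity, reduce):
  pull out 2: (2/43) = -1  (since 43 mod 8 = 3)
  reciprocity: (19/43) -> -(43/19)
  reduce: (5/19)
  reciprocity: (5/19) -> +(19/5)
  reduce: (4/5)
  pull out 2: (2/5) = -1  (since 5 mod 8 = 5)
  pull out 2: (2/5) = -1  (since 5 mod 8 = 5)
  (1/5) = 1
Product of signs = 1
(38/43) = 1

1


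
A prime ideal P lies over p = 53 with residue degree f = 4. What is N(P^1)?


N(P^a) = p^(a*f)
= 53^(1*4)
= 53^4
= 7890481

7890481


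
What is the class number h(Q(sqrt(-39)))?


K = Q(sqrt(-39)). d mod 4 = 1, so D = disc(K) = d = -39
h(K) equals the number of primitive reduced positive-definite forms (a, b, c) = a*x^2 + b*x*y + c*y^2 with b^2 - 4ac = D,
where reduced means |b| <= a <= c, with b >= 0 whenever |b| = a or a = c, and primitive means gcd(a, b, c) = 1.
Reduced forces 3a^2 <= |D| = 39, so 1 <= a <= 3; b must have the parity of D, and c = (b^2 - D)/(4a) must be an integer >= a.
Enumerate a = 1..3, b in [-a, a]:
  a=1: (1, 1, 10)  [1]
  a=2: (2, -1, 5), (2, 1, 5)  [2]
  a=3: (3, 3, 4)  [1]
Total reduced forms: 1 + 2 + 1 = 4
h = 4

4


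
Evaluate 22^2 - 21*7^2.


x^2 - d*y^2
= 22^2 - 21*7^2
= 484 - 1029
= -545

-545


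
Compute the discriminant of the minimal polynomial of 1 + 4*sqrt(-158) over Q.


The element 1 + 4*sqrt(-158) has minimal polynomial:
x^2 - 2*x + 2529
Discriminant = (-2)^2 - 4*(2529)
= 4 - 10116
= -10112

-10112


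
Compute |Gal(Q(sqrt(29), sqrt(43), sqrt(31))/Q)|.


The 3 square roots of distinct primes are multiplicatively independent over Q,
so [K:Q] = 2^3 and Gal(K/Q) is isomorphic to (Z/2Z)^3.
|Gal| = 2^3 = 8

8


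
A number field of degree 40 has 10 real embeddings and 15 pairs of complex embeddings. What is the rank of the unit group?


By Dirichlet's unit theorem:
rank = r1 + r2 - 1
= 10 + 15 - 1
= 24

24


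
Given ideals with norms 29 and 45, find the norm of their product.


N(IJ) = N(I) * N(J)
= 29 * 45
= 1305

1305


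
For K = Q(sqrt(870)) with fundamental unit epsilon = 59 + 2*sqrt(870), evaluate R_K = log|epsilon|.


epsilon = 59 + 2*sqrt(870)
= 117.9915
R = ln(117.9915)
= 4.7706

4.7706


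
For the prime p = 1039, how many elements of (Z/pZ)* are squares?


For prime p, the number of non-zero quadratic residues is (p-1)/2.
= (1039-1)/2
= 519

519


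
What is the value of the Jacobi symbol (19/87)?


Compute (19/87) via quadratic reciprocity:
  reciprocity: (19/87) -> -(87/19)
  reduce: (11/19)
  reciprocity: (11/19) -> -(19/11)
  reduce: (8/11)
  pull out 2: (2/11) = -1  (since 11 mod 8 = 3)
  pull out 2: (2/11) = -1  (since 11 mod 8 = 3)
  pull out 2: (2/11) = -1  (since 11 mod 8 = 3)
  (1/11) = 1
Product of signs = -1

-1


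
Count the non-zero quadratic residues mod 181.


For prime p, the number of non-zero quadratic residues is (p-1)/2.
= (181-1)/2
= 90

90


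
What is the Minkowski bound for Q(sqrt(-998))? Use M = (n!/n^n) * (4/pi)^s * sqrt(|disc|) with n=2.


d = -998, d mod 4 = 2, so disc(K) = 4d = -3992; |disc(K)| = 3992
Imaginary quadratic field, so n = 2, s = r2 = 1, r1 = 0
M = (n!/n^n) * (4/pi)^s * sqrt(|disc(K)|) = (2!/2^2) * (4/pi)^1 * sqrt(3992)
= 0.5 * 1.273240 * 63.182276
= 40.2231

40.2231


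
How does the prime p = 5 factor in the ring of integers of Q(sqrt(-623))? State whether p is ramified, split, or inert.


K = Q(sqrt(-623)). Since d mod 4 = 1, disc(K) = -623.
Check p | disc: -623 mod 5 = 2.
p does not divide disc. Compute Legendre symbol (d/p):
2^((5-1)/2) mod 5 = -1
(d/p) = -1, so p is inert: (p) stays prime with e=1, f=2, g=1.
Therefore p is inert.

inert


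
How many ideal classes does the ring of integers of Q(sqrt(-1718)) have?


K = Q(sqrt(-1718)). d mod 4 = 2, so D = disc(K) = 4d = -6872
h(K) equals the number of primitive reduced positive-definite forms (a, b, c) = a*x^2 + b*x*y + c*y^2 with b^2 - 4ac = D,
where reduced means |b| <= a <= c, with b >= 0 whenever |b| = a or a = c, and primitive means gcd(a, b, c) = 1.
Reduced forces 3a^2 <= |D| = 6872, so 1 <= a <= 47; b must have the parity of D, and c = (b^2 - D)/(4a) must be an integer >= a.
Enumerate a = 1..47, b in [-a, a]:
  a=1: (1, 0, 1718)  [1]
  a=2: (2, 0, 859)  [1]
  a=3: (3, -2, 573), (3, 2, 573)  [2]
  a=4..5: none
  a=6: (6, -4, 287), (6, 4, 287)  [2]
  a=7: (7, -4, 246), (7, 4, 246)  [2]
  a=8: none
  a=9: (9, -2, 191), (9, 2, 191)  [2]
  a=10: none
  a=11: (11, -6, 157), (11, 6, 157)  [2]
  a=12..13: none
  a=14: (14, -4, 123), (14, 4, 123)  [2]
  a=15..16: none
  a=17: (17, -8, 102), (17, 8, 102)  [2]
  a=18: (18, -16, 99), (18, 16, 99)  [2]
  a=19: (19, -14, 93), (19, 14, 93)  [2]
  a=20: none
  a=21: (21, -10, 83), (21, -4, 82), (21, 4, 82), (21, 10, 83)  [4]
  a=22: (22, -16, 81), (22, 16, 81)  [2]
  a=23..26: none
  a=27: (27, -16, 66), (27, 16, 66)  [2]
  a=28: none
  a=29: (29, -28, 66), (29, 28, 66)  [2]
  a=30: none
  a=31: (31, -14, 57), (31, 14, 57)  [2]
  a=32: none
  a=33: (33, -28, 58), (33, -16, 54), (33, 16, 54), (33, 28, 58)  [4]
  a=34: (34, -8, 51), (34, 8, 51)  [2]
  a=35..36: none
  a=37: (37, -26, 51), (37, 26, 51)  [2]
  a=38: (38, -24, 49), (38, 24, 49)  [2]
  a=39..40: none
  a=41: (41, -4, 42), (41, 4, 42)  [2]
  a=42: (42, -32, 47), (42, 32, 47)  [2]
  a=43..47: none
Total reduced forms: 1 + 1 + 2 + 2 + 2 + 2 + 2 + 2 + 2 + 2 + 2 + 4 + 2 + 2 + 2 + 2 + 4 + 2 + 2 + 2 + 2 + 2 = 46
h = 46

46


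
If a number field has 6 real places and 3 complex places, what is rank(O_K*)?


By Dirichlet's unit theorem:
rank = r1 + r2 - 1
= 6 + 3 - 1
= 8

8


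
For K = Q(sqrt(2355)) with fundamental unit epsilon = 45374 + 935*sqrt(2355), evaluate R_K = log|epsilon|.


epsilon = 45374 + 935*sqrt(2355)
= 90748.0000
R = ln(90748.0000)
= 11.4158

11.4158


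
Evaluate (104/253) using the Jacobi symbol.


Compute (104/253) via quadratic reciprocity:
  pull out 2: (2/253) = -1  (since 253 mod 8 = 5)
  pull out 2: (2/253) = -1  (since 253 mod 8 = 5)
  pull out 2: (2/253) = -1  (since 253 mod 8 = 5)
  reciprocity: (13/253) -> +(253/13)
  reduce: (6/13)
  pull out 2: (2/13) = -1  (since 13 mod 8 = 5)
  reciprocity: (3/13) -> +(13/3)
  reduce: (1/3)
  (1/3) = 1
Product of signs = 1

1


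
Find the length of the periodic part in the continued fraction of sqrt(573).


Run the CF algorithm for sqrt(573).
a_0 = floor(sqrt(573)) = 23; set m_0=0, q_0=1.
Recurrence: m' = q*a - m,  q' = (d - m'^2)/q,  a' = floor((a_0 + m')/q').
  step 1: m=23, q=44, a=1
  step 2: m=21, q=3, a=14
  step 3: m=21, q=44, a=1
  step 4: m=23, q=1, a=46
a_4 = 2*a_0 = 46, so the period closes here.
sqrt(573) = [23; 1, 14, 1, 46]
Period length = 4

4


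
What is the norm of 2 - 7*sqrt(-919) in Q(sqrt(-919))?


N(a + b*sqrt(d)) = a^2 - d*b^2
= (2)^2 - (-919)*(-7)^2
= 4 + 45031
= 45035

45035


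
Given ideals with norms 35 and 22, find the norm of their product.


N(IJ) = N(I) * N(J)
= 35 * 22
= 770

770


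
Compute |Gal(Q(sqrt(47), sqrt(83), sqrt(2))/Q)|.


The 3 square roots of distinct primes are multiplicatively independent over Q,
so [K:Q] = 2^3 and Gal(K/Q) is isomorphic to (Z/2Z)^3.
|Gal| = 2^3 = 8

8


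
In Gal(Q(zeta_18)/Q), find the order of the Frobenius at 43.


The Frobenius at p in Gal(Q(zeta_n)/Q) = (Z/nZ)* is the class of p, so its order is ord_18(43), the smallest k >= 1 with 43^k = 1 mod 18.
n = 18 = 2 * 3^2, phi(18) = 6; the order divides phi(n).
Divisors of 6: 1, 2, 3, 6
Repeated squaring mod 18: 43^1 = 7, 43^2 = 13, 43^4 = 7
Test divisors in increasing order:
  k=1: 43^1 = 7 mod 18
  k=2: 43^2 = 13 mod 18
  k=3: 43^3 = 13 * 7 = 1 mod 18  <- first divisor giving 1
Order = 3

3


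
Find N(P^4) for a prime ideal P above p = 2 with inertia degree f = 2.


N(P^a) = p^(a*f)
= 2^(4*2)
= 2^8
= 256

256


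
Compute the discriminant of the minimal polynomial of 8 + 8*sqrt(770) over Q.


The element 8 + 8*sqrt(770) has minimal polynomial:
x^2 - 16*x - 49216
Discriminant = (-16)^2 - 4*(-49216)
= 256 + 196864
= 197120

197120


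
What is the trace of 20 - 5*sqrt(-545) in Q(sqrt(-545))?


Tr(a + b*sqrt(d)) = (a + b*sqrt(d)) + (a - b*sqrt(d)) = 2a
= 2 * (20)
= 40

40


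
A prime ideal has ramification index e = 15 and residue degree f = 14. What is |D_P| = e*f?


|D_P| = e * f
= 15 * 14
= 210

210


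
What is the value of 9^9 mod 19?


p = 19 is prime and the exponent is (p-1)/2 = 9, so by Euler's criterion 9^9 = (9/19) = +1 or -1 mod 19.
Compute by square-and-multiply:
  9 = 8 + 1 (binary 1001)
  Repeated squaring mod 19: 9^1 = 9, 9^2 = 5, 9^4 = 6, 9^8 = 17
  9^9 = 9^8 * 9^1 = 17 * 9 mod 19
    17 * 9 = 153 = 1 mod 19
  9^9 = 1 mod 19
Result 1: 9 is a quadratic residue mod 19.
9^9 mod 19 = 1

1


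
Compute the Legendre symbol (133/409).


p = 409 is prime, so compute (133/409) with the reciprocity algorithm (Jacobi-symbol steps: pull out 2s via (2/n), flip via reciprocity, reduce):
  reciprocity: (133/409) -> +(409/133)
  reduce: (10/133)
  pull out 2: (2/133) = -1  (since 133 mod 8 = 5)
  reciprocity: (5/133) -> +(133/5)
  reduce: (3/5)
  reciprocity: (3/5) -> +(5/3)
  reduce: (2/3)
  pull out 2: (2/3) = -1  (since 3 mod 8 = 3)
  (1/3) = 1
Product of signs = 1
(133/409) = 1

1


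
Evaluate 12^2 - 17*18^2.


x^2 - d*y^2
= 12^2 - 17*18^2
= 144 - 5508
= -5364

-5364


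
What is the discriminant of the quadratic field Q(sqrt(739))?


For K = Q(sqrt(d)) with d squarefree: disc(K) = d if d = 1 mod 4, and disc(K) = 4d if d = 2 or 3 mod 4.
Here d = 739, and d mod 4 = 3.
d = 3 mod 4, not 1 (O_K = Z[sqrt(d)]), so disc(K) = 4d = 4 * (739) = 2956

2956


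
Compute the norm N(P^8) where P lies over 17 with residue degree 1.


N(P^a) = p^(a*f)
= 17^(8*1)
= 17^8
= 6975757441

6975757441


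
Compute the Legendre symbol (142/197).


p = 197 is prime, so compute (142/197) with the reciprocity algorithm (Jacobi-symbol steps: pull out 2s via (2/n), flip via reciprocity, reduce):
  pull out 2: (2/197) = -1  (since 197 mod 8 = 5)
  reciprocity: (71/197) -> +(197/71)
  reduce: (55/71)
  reciprocity: (55/71) -> -(71/55)
  reduce: (16/55)
  pull out 2: (2/55) = +1  (since 55 mod 8 = 7)
  pull out 2: (2/55) = +1  (since 55 mod 8 = 7)
  pull out 2: (2/55) = +1  (since 55 mod 8 = 7)
  pull out 2: (2/55) = +1  (since 55 mod 8 = 7)
  (1/55) = 1
Product of signs = 1
(142/197) = 1

1


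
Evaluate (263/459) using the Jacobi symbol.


Compute (263/459) via quadratic reciprocity:
  reciprocity: (263/459) -> -(459/263)
  reduce: (196/263)
  pull out 2: (2/263) = +1  (since 263 mod 8 = 7)
  pull out 2: (2/263) = +1  (since 263 mod 8 = 7)
  reciprocity: (49/263) -> +(263/49)
  reduce: (18/49)
  pull out 2: (2/49) = +1  (since 49 mod 8 = 1)
  reciprocity: (9/49) -> +(49/9)
  reduce: (4/9)
  pull out 2: (2/9) = +1  (since 9 mod 8 = 1)
  pull out 2: (2/9) = +1  (since 9 mod 8 = 1)
  (1/9) = 1
Product of signs = -1

-1


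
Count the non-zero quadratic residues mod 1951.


For prime p, the number of non-zero quadratic residues is (p-1)/2.
= (1951-1)/2
= 975

975


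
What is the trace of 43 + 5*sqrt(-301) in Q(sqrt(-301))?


Tr(a + b*sqrt(d)) = (a + b*sqrt(d)) + (a - b*sqrt(d)) = 2a
= 2 * (43)
= 86

86


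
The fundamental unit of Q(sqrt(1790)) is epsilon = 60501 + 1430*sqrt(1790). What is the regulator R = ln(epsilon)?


epsilon = 60501 + 1430*sqrt(1790)
= 121002.0000
R = ln(121002.0000)
= 11.7036

11.7036


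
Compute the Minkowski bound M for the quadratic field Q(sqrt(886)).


d = 886, d mod 4 = 2, so disc(K) = 4d = 3544; |disc(K)| = 3544
Real quadratic field, so n = 2, s = r2 = 0, r1 = 2
M = (n!/n^n) * (4/pi)^s * sqrt(|disc(K)|) = (2!/2^2) * (4/pi)^0 * sqrt(3544)
= 0.5 * 1.000000 * 59.531504
= 29.7658

29.7658


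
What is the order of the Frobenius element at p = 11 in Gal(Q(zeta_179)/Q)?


The Frobenius at p in Gal(Q(zeta_n)/Q) = (Z/nZ)* is the class of p, so its order is ord_179(11), the smallest k >= 1 with 11^k = 1 mod 179.
n = 179 = 179, phi(179) = 178; the order divides phi(n).
Divisors of 178: 1, 2, 89, 178
Repeated squaring mod 179: 11^1 = 11, 11^2 = 121, 11^4 = 142, 11^8 = 116, 11^16 = 31, 11^32 = 66, 11^64 = 60, 11^128 = 20
Test divisors in increasing order:
  k=1: 11^1 = 11 mod 179
  k=2: 11^2 = 121 mod 179
  k=89: 11^89 = 60 * 31 * 116 * 11 = 178 mod 179
  k=178: 11^178 = 20 * 66 * 31 * 121 = 1 mod 179  <- first divisor giving 1
Order = 178

178


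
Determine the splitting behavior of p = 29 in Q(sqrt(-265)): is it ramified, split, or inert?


K = Q(sqrt(-265)). Since d mod 4 = 3, disc(K) = -1060.
Check p | disc: -1060 mod 29 = 13.
p does not divide disc. Compute Legendre symbol (d/p):
25^((29-1)/2) mod 29 = 1
(d/p) = 1, so p splits: (p) = P*P' with e=1, f=1, g=2.
Therefore p is split.

split


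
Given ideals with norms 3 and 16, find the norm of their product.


N(IJ) = N(I) * N(J)
= 3 * 16
= 48

48


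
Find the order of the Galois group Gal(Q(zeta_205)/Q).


|Gal(Q(zeta_205)/Q)| = phi(205)
= 160

160


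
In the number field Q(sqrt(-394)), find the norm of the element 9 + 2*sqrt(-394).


N(a + b*sqrt(d)) = a^2 - d*b^2
= (9)^2 - (-394)*(2)^2
= 81 + 1576
= 1657

1657


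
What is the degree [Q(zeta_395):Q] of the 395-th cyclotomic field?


The degree equals Euler's totient phi(395).
395 = 5 * 79
phi(395) = 312

312


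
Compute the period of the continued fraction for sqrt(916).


Run the CF algorithm for sqrt(916).
a_0 = floor(sqrt(916)) = 30; set m_0=0, q_0=1.
Recurrence: m' = q*a - m,  q' = (d - m'^2)/q,  a' = floor((a_0 + m')/q').
  step 1: m=30, q=16, a=3
  step 2: m=18, q=37, a=1
  step 3: m=19, q=15, a=3
  step 4: m=26, q=16, a=3
  step 5: m=22, q=27, a=1
  step 6: m=5, q=33, a=1
  step 7: m=28, q=4, a=14
  step 8: m=28, q=33, a=1
  step 9: m=5, q=27, a=1
  step 10: m=22, q=16, a=3
  step 11: m=26, q=15, a=3
  step 12: m=19, q=37, a=1
  step 13: m=18, q=16, a=3
  step 14: m=30, q=1, a=60
a_14 = 2*a_0 = 60, so the period closes here.
sqrt(916) = [30; 3, 1, 3, 3, 1, 1, 14, 1, 1, 3, 3, 1, 3, 60]
Period length = 14

14


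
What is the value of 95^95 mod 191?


p = 191 is prime and the exponent is (p-1)/2 = 95, so by Euler's criterion 95^95 = (95/191) = +1 or -1 mod 191.
Compute by square-and-multiply:
  95 = 64 + 16 + 8 + 4 + 2 + 1 (binary 1011111)
  Repeated squaring mod 191: 95^1 = 95, 95^2 = 48, 95^4 = 12, 95^8 = 144, 95^16 = 108, 95^32 = 13, 95^64 = 169
  95^95 = 95^64 * 95^16 * 95^8 * 95^4 * 95^2 * 95^1 = 169 * 108 * 144 * 12 * 48 * 95 mod 191
    169 * 108 = 18252 = 107 mod 191
    107 * 144 = 15408 = 128 mod 191
    128 * 12 = 1536 = 8 mod 191
    8 * 48 = 384 = 2 mod 191
    2 * 95 = 190 = 190 mod 191
  95^95 = 190 mod 191
Result 190 = p - 1 = -1 mod 191: 95 is a quadratic non-residue mod 191. As a residue in [0, p-1] the value is 190.
95^95 mod 191 = 190

190


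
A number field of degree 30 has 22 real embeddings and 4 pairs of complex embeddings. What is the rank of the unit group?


By Dirichlet's unit theorem:
rank = r1 + r2 - 1
= 22 + 4 - 1
= 25

25


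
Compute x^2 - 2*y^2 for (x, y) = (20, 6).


x^2 - d*y^2
= 20^2 - 2*6^2
= 400 - 72
= 328

328


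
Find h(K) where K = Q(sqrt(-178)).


K = Q(sqrt(-178)). d mod 4 = 2, so D = disc(K) = 4d = -712
h(K) equals the number of primitive reduced positive-definite forms (a, b, c) = a*x^2 + b*x*y + c*y^2 with b^2 - 4ac = D,
where reduced means |b| <= a <= c, with b >= 0 whenever |b| = a or a = c, and primitive means gcd(a, b, c) = 1.
Reduced forces 3a^2 <= |D| = 712, so 1 <= a <= 15; b must have the parity of D, and c = (b^2 - D)/(4a) must be an integer >= a.
Enumerate a = 1..15, b in [-a, a]:
  a=1: (1, 0, 178)  [1]
  a=2: (2, 0, 89)  [1]
  a=3..6: none
  a=7: (7, -4, 26), (7, 4, 26)  [2]
  a=8..10: none
  a=11: (11, -6, 17), (11, 6, 17)  [2]
  a=12: none
  a=13: (13, -4, 14), (13, 4, 14)  [2]
  a=14..15: none
Total reduced forms: 1 + 1 + 2 + 2 + 2 = 8
h = 8

8


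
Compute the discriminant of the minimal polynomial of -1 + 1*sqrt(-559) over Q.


The element -1 + 1*sqrt(-559) has minimal polynomial:
x^2 + 2*x + 560
Discriminant = (2)^2 - 4*(560)
= 4 - 2240
= -2236

-2236


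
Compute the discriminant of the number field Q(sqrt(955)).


For K = Q(sqrt(d)) with d squarefree: disc(K) = d if d = 1 mod 4, and disc(K) = 4d if d = 2 or 3 mod 4.
Here d = 955, and d mod 4 = 3.
d = 3 mod 4, not 1 (O_K = Z[sqrt(d)]), so disc(K) = 4d = 4 * (955) = 3820

3820


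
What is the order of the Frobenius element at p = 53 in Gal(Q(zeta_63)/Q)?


The Frobenius at p in Gal(Q(zeta_n)/Q) = (Z/nZ)* is the class of p, so its order is ord_63(53), the smallest k >= 1 with 53^k = 1 mod 63.
n = 63 = 3^2 * 7, phi(63) = 36; the order divides phi(n).
Divisors of 36: 1, 2, 3, 4, 6, 9, 12, 18, 36
Repeated squaring mod 63: 53^1 = 53, 53^2 = 37, 53^4 = 46, 53^8 = 37, 53^16 = 46, 53^32 = 37
Test divisors in increasing order:
  k=1: 53^1 = 53 mod 63
  k=2: 53^2 = 37 mod 63
  k=3: 53^3 = 37 * 53 = 8 mod 63
  k=4: 53^4 = 46 mod 63
  k=6: 53^6 = 46 * 37 = 1 mod 63  <- first divisor giving 1
Order = 6

6


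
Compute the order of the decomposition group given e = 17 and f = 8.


|D_P| = e * f
= 17 * 8
= 136

136


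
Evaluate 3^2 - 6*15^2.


x^2 - d*y^2
= 3^2 - 6*15^2
= 9 - 1350
= -1341

-1341


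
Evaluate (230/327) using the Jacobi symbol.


Compute (230/327) via quadratic reciprocity:
  pull out 2: (2/327) = +1  (since 327 mod 8 = 7)
  reciprocity: (115/327) -> -(327/115)
  reduce: (97/115)
  reciprocity: (97/115) -> +(115/97)
  reduce: (18/97)
  pull out 2: (2/97) = +1  (since 97 mod 8 = 1)
  reciprocity: (9/97) -> +(97/9)
  reduce: (7/9)
  reciprocity: (7/9) -> +(9/7)
  reduce: (2/7)
  pull out 2: (2/7) = +1  (since 7 mod 8 = 7)
  (1/7) = 1
Product of signs = -1

-1


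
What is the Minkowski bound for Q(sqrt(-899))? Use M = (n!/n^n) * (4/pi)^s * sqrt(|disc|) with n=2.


d = -899, d mod 4 = 1, so disc(K) = d = -899; |disc(K)| = 899
Imaginary quadratic field, so n = 2, s = r2 = 1, r1 = 0
M = (n!/n^n) * (4/pi)^s * sqrt(|disc(K)|) = (2!/2^2) * (4/pi)^1 * sqrt(899)
= 0.5 * 1.273240 * 29.983329
= 19.0880

19.0880


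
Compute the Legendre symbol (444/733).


p = 733 is prime, so compute (444/733) with the reciprocity algorithm (Jacobi-symbol steps: pull out 2s via (2/n), flip via reciprocity, reduce):
  pull out 2: (2/733) = -1  (since 733 mod 8 = 5)
  pull out 2: (2/733) = -1  (since 733 mod 8 = 5)
  reciprocity: (111/733) -> +(733/111)
  reduce: (67/111)
  reciprocity: (67/111) -> -(111/67)
  reduce: (44/67)
  pull out 2: (2/67) = -1  (since 67 mod 8 = 3)
  pull out 2: (2/67) = -1  (since 67 mod 8 = 3)
  reciprocity: (11/67) -> -(67/11)
  reduce: (1/11)
  (1/11) = 1
Product of signs = 1
(444/733) = 1

1


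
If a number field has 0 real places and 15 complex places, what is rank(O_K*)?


By Dirichlet's unit theorem:
rank = r1 + r2 - 1
= 0 + 15 - 1
= 14

14


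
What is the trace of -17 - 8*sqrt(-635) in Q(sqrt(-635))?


Tr(a + b*sqrt(d)) = (a + b*sqrt(d)) + (a - b*sqrt(d)) = 2a
= 2 * (-17)
= -34

-34


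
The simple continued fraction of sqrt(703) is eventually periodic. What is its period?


Run the CF algorithm for sqrt(703).
a_0 = floor(sqrt(703)) = 26; set m_0=0, q_0=1.
Recurrence: m' = q*a - m,  q' = (d - m'^2)/q,  a' = floor((a_0 + m')/q').
  step 1: m=26, q=27, a=1
  step 2: m=1, q=26, a=1
  step 3: m=25, q=3, a=17
  step 4: m=26, q=9, a=5
  step 5: m=19, q=38, a=1
  step 6: m=19, q=9, a=5
  step 7: m=26, q=3, a=17
  step 8: m=25, q=26, a=1
  step 9: m=1, q=27, a=1
  step 10: m=26, q=1, a=52
a_10 = 2*a_0 = 52, so the period closes here.
sqrt(703) = [26; 1, 1, 17, 5, 1, 5, 17, 1, 1, 52]
Period length = 10

10


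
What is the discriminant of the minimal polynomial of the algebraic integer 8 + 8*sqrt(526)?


The element 8 + 8*sqrt(526) has minimal polynomial:
x^2 - 16*x - 33600
Discriminant = (-16)^2 - 4*(-33600)
= 256 + 134400
= 134656

134656


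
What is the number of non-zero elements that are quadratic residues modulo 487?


For prime p, the number of non-zero quadratic residues is (p-1)/2.
= (487-1)/2
= 243

243


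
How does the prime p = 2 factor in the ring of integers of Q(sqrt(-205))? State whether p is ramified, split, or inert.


K = Q(sqrt(-205)). Since d mod 4 = 3, disc(K) = -820.
Check p | disc: -820 mod 2 = 0.
p divides disc, so p ramifies: (p) = P^2 with e=2, f=1, g=1.
Therefore p is ramified.

ramified


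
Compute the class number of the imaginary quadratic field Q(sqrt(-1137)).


K = Q(sqrt(-1137)). d mod 4 = 3, so D = disc(K) = 4d = -4548
h(K) equals the number of primitive reduced positive-definite forms (a, b, c) = a*x^2 + b*x*y + c*y^2 with b^2 - 4ac = D,
where reduced means |b| <= a <= c, with b >= 0 whenever |b| = a or a = c, and primitive means gcd(a, b, c) = 1.
Reduced forces 3a^2 <= |D| = 4548, so 1 <= a <= 38; b must have the parity of D, and c = (b^2 - D)/(4a) must be an integer >= a.
Enumerate a = 1..38, b in [-a, a]:
  a=1: (1, 0, 1137)  [1]
  a=2: (2, 2, 569)  [1]
  a=3: (3, 0, 379)  [1]
  a=4..5: none
  a=6: (6, 6, 191)  [1]
  a=7: (7, -4, 163), (7, 4, 163)  [2]
  a=8..13: none
  a=14: (14, -10, 83), (14, 10, 83)  [2]
  a=15..16: none
  a=17: (17, -12, 69), (17, 12, 69)  [2]
  a=18..20: none
  a=21: (21, -18, 58), (21, 18, 58)  [2]
  a=22: none
  a=23: (23, -12, 51), (23, 12, 51)  [2]
  a=24..28: none
  a=29: (29, -18, 42), (29, 18, 42)  [2]
  a=30: none
  a=31: (31, -28, 43), (31, 28, 43)  [2]
  a=32..33: none
  a=34: (34, -22, 37), (34, 22, 37)  [2]
  a=35..38: none
Total reduced forms: 1 + 1 + 1 + 1 + 2 + 2 + 2 + 2 + 2 + 2 + 2 + 2 = 20
h = 20

20


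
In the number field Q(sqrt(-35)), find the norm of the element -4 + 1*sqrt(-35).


N(a + b*sqrt(d)) = a^2 - d*b^2
= (-4)^2 - (-35)*(1)^2
= 16 + 35
= 51

51


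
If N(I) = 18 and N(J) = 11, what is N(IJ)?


N(IJ) = N(I) * N(J)
= 18 * 11
= 198

198


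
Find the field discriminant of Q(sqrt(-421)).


For K = Q(sqrt(d)) with d squarefree: disc(K) = d if d = 1 mod 4, and disc(K) = 4d if d = 2 or 3 mod 4.
Here d = -421, and d mod 4 = 3.
d = 3 mod 4, not 1 (O_K = Z[sqrt(d)]), so disc(K) = 4d = 4 * (-421) = -1684

-1684


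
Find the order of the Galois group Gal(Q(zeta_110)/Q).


|Gal(Q(zeta_110)/Q)| = phi(110)
= 40

40


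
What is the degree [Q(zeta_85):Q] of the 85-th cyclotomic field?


The degree equals Euler's totient phi(85).
85 = 5 * 17
phi(85) = 64

64


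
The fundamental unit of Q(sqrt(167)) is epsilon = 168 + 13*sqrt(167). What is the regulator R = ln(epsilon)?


epsilon = 168 + 13*sqrt(167)
= 335.9970
R = ln(335.9970)
= 5.8171

5.8171


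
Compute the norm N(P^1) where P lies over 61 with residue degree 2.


N(P^a) = p^(a*f)
= 61^(1*2)
= 61^2
= 3721

3721


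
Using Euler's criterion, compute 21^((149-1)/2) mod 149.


p = 149 is prime and the exponent is (p-1)/2 = 74, so by Euler's criterion 21^74 = (21/149) = +1 or -1 mod 149.
Compute by square-and-multiply:
  74 = 64 + 8 + 2 (binary 1001010)
  Repeated squaring mod 149: 21^1 = 21, 21^2 = 143, 21^4 = 36, 21^8 = 104, 21^16 = 88, 21^32 = 145, 21^64 = 16
  21^74 = 21^64 * 21^8 * 21^2 = 16 * 104 * 143 mod 149
    16 * 104 = 1664 = 25 mod 149
    25 * 143 = 3575 = 148 mod 149
  21^74 = 148 mod 149
Result 148 = p - 1 = -1 mod 149: 21 is a quadratic non-residue mod 149. As a residue in [0, p-1] the value is 148.
21^74 mod 149 = 148

148


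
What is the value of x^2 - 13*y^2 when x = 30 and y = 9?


x^2 - d*y^2
= 30^2 - 13*9^2
= 900 - 1053
= -153

-153


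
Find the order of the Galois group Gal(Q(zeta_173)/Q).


|Gal(Q(zeta_173)/Q)| = phi(173)
= 172

172


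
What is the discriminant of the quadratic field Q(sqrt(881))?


For K = Q(sqrt(d)) with d squarefree: disc(K) = d if d = 1 mod 4, and disc(K) = 4d if d = 2 or 3 mod 4.
Here d = 881, and d mod 4 = 1.
d = 1 mod 4 (O_K = Z[(1+sqrt(d))/2]), so disc(K) = d = 881

881


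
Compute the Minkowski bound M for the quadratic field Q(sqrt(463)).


d = 463, d mod 4 = 3, so disc(K) = 4d = 1852; |disc(K)| = 1852
Real quadratic field, so n = 2, s = r2 = 0, r1 = 2
M = (n!/n^n) * (4/pi)^s * sqrt(|disc(K)|) = (2!/2^2) * (4/pi)^0 * sqrt(1852)
= 0.5 * 1.000000 * 43.034870
= 21.5174

21.5174


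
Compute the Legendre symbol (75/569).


p = 569 is prime, so compute (75/569) with the reciprocity algorithm (Jacobi-symbol steps: pull out 2s via (2/n), flip via reciprocity, reduce):
  reciprocity: (75/569) -> +(569/75)
  reduce: (44/75)
  pull out 2: (2/75) = -1  (since 75 mod 8 = 3)
  pull out 2: (2/75) = -1  (since 75 mod 8 = 3)
  reciprocity: (11/75) -> -(75/11)
  reduce: (9/11)
  reciprocity: (9/11) -> +(11/9)
  reduce: (2/9)
  pull out 2: (2/9) = +1  (since 9 mod 8 = 1)
  (1/9) = 1
Product of signs = -1
(75/569) = -1

-1


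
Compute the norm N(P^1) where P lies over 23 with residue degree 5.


N(P^a) = p^(a*f)
= 23^(1*5)
= 23^5
= 6436343

6436343


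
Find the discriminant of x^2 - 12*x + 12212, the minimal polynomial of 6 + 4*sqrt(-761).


The element 6 + 4*sqrt(-761) has minimal polynomial:
x^2 - 12*x + 12212
Discriminant = (-12)^2 - 4*(12212)
= 144 - 48848
= -48704

-48704


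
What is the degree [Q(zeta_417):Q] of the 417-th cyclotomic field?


The degree equals Euler's totient phi(417).
417 = 3 * 139
phi(417) = 276

276


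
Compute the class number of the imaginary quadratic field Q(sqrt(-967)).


K = Q(sqrt(-967)). d mod 4 = 1, so D = disc(K) = d = -967
h(K) equals the number of primitive reduced positive-definite forms (a, b, c) = a*x^2 + b*x*y + c*y^2 with b^2 - 4ac = D,
where reduced means |b| <= a <= c, with b >= 0 whenever |b| = a or a = c, and primitive means gcd(a, b, c) = 1.
Reduced forces 3a^2 <= |D| = 967, so 1 <= a <= 17; b must have the parity of D, and c = (b^2 - D)/(4a) must be an integer >= a.
Enumerate a = 1..17, b in [-a, a]:
  a=1: (1, 1, 242)  [1]
  a=2: (2, -1, 121), (2, 1, 121)  [2]
  a=3: none
  a=4: (4, -3, 61), (4, 3, 61)  [2]
  a=5..7: none
  a=8: (8, -5, 31), (8, 5, 31)  [2]
  a=9..10: none
  a=11: (11, -1, 22), (11, 1, 22)  [2]
  a=12..15: none
  a=16: (16, -11, 17), (16, 11, 17)  [2]
  a=17: none
Total reduced forms: 1 + 2 + 2 + 2 + 2 + 2 = 11
h = 11

11


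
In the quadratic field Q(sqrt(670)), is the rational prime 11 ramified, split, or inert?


K = Q(sqrt(670)). Since d mod 4 = 2, disc(K) = 2680.
Check p | disc: 2680 mod 11 = 7.
p does not divide disc. Compute Legendre symbol (d/p):
10^((11-1)/2) mod 11 = -1
(d/p) = -1, so p is inert: (p) stays prime with e=1, f=2, g=1.
Therefore p is inert.

inert


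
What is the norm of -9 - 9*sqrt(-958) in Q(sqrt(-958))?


N(a + b*sqrt(d)) = a^2 - d*b^2
= (-9)^2 - (-958)*(-9)^2
= 81 + 77598
= 77679

77679


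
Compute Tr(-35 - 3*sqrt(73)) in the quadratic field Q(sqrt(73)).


Tr(a + b*sqrt(d)) = (a + b*sqrt(d)) + (a - b*sqrt(d)) = 2a
= 2 * (-35)
= -70

-70


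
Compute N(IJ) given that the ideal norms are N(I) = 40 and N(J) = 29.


N(IJ) = N(I) * N(J)
= 40 * 29
= 1160

1160


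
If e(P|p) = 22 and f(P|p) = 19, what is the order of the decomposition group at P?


|D_P| = e * f
= 22 * 19
= 418

418


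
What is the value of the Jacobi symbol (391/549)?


Compute (391/549) via quadratic reciprocity:
  reciprocity: (391/549) -> +(549/391)
  reduce: (158/391)
  pull out 2: (2/391) = +1  (since 391 mod 8 = 7)
  reciprocity: (79/391) -> -(391/79)
  reduce: (75/79)
  reciprocity: (75/79) -> -(79/75)
  reduce: (4/75)
  pull out 2: (2/75) = -1  (since 75 mod 8 = 3)
  pull out 2: (2/75) = -1  (since 75 mod 8 = 3)
  (1/75) = 1
Product of signs = 1

1


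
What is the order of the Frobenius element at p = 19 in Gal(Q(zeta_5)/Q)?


The Frobenius at p in Gal(Q(zeta_n)/Q) = (Z/nZ)* is the class of p, so its order is ord_5(19), the smallest k >= 1 with 19^k = 1 mod 5.
n = 5 = 5, phi(5) = 4; the order divides phi(n).
Divisors of 4: 1, 2, 4
Repeated squaring mod 5: 19^1 = 4, 19^2 = 1, 19^4 = 1
Test divisors in increasing order:
  k=1: 19^1 = 4 mod 5
  k=2: 19^2 = 1 mod 5  <- first divisor giving 1
Order = 2

2


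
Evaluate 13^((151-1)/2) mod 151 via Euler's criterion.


p = 151 is prime and the exponent is (p-1)/2 = 75, so by Euler's criterion 13^75 = (13/151) = +1 or -1 mod 151.
Compute by square-and-multiply:
  75 = 64 + 8 + 2 + 1 (binary 1001011)
  Repeated squaring mod 151: 13^1 = 13, 13^2 = 18, 13^4 = 22, 13^8 = 31, 13^16 = 55, 13^32 = 5, 13^64 = 25
  13^75 = 13^64 * 13^8 * 13^2 * 13^1 = 25 * 31 * 18 * 13 mod 151
    25 * 31 = 775 = 20 mod 151
    20 * 18 = 360 = 58 mod 151
    58 * 13 = 754 = 150 mod 151
  13^75 = 150 mod 151
Result 150 = p - 1 = -1 mod 151: 13 is a quadratic non-residue mod 151. As a residue in [0, p-1] the value is 150.
13^75 mod 151 = 150

150


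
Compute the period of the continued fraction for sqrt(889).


Run the CF algorithm for sqrt(889).
a_0 = floor(sqrt(889)) = 29; set m_0=0, q_0=1.
Recurrence: m' = q*a - m,  q' = (d - m'^2)/q,  a' = floor((a_0 + m')/q').
  step 1: m=29, q=48, a=1
  step 2: m=19, q=11, a=4
  step 3: m=25, q=24, a=2
  step 4: m=23, q=15, a=3
  step 5: m=22, q=27, a=1
  step 6: m=5, q=32, a=1
  step 7: m=27, q=5, a=11
  step 8: m=28, q=21, a=2
  step 9: m=14, q=33, a=1
  step 10: m=19, q=16, a=3
  step 11: m=29, q=3, a=19
  step 12: m=28, q=35, a=1
  step 13: m=7, q=24, a=1
  step 14: m=17, q=25, a=1
  step 15: m=8, q=33, a=1
  step 16: m=25, q=8, a=6
  step 17: m=23, q=45, a=1
  step 18: m=22, q=9, a=5
  step 19: m=23, q=40, a=1
  step 20: m=17, q=15, a=3
  step 21: m=28, q=7, a=8
  step 22: m=28, q=15, a=3
  step 23: m=17, q=40, a=1
  step 24: m=23, q=9, a=5
  step 25: m=22, q=45, a=1
  step 26: m=23, q=8, a=6
  step 27: m=25, q=33, a=1
  step 28: m=8, q=25, a=1
  step 29: m=17, q=24, a=1
  step 30: m=7, q=35, a=1
  step 31: m=28, q=3, a=19
  step 32: m=29, q=16, a=3
  step 33: m=19, q=33, a=1
  step 34: m=14, q=21, a=2
  step 35: m=28, q=5, a=11
  step 36: m=27, q=32, a=1
  step 37: m=5, q=27, a=1
  step 38: m=22, q=15, a=3
  step 39: m=23, q=24, a=2
  step 40: m=25, q=11, a=4
  step 41: m=19, q=48, a=1
  step 42: m=29, q=1, a=58
a_42 = 2*a_0 = 58, so the period closes here.
sqrt(889) = [29; 1, 4, 2, 3, 1, 1, 11, 2, 1, 3, 19, 1, 1, 1, 1, 6, 1, 5, 1, 3, 8, 3, 1, 5, 1, 6, 1, 1, 1, 1, 19, 3, 1, 2, 11, 1, 1, 3, 2, 4, 1, 58]
Period length = 42

42


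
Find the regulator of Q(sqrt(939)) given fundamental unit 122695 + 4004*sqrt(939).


epsilon = 122695 + 4004*sqrt(939)
= 245390.0000
R = ln(245390.0000)
= 12.4106

12.4106


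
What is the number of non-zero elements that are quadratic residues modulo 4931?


For prime p, the number of non-zero quadratic residues is (p-1)/2.
= (4931-1)/2
= 2465

2465
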